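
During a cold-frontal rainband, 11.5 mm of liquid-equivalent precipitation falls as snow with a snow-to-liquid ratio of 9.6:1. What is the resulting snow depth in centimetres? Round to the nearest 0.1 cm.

snow depth ≈ 11.0 cm

Snow depth = liquid × ratio = 11.5 mm × 9.6 = 110.4 mm = 11.0 cm.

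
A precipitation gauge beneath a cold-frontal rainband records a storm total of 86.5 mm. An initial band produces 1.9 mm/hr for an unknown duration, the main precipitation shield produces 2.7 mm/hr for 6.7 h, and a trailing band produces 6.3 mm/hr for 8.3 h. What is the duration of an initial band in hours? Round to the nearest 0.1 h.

Known phases: 2.7 × 6.7 + 6.3 × 8.3 = 18.09 + 52.29 = 70.38 mm.
Remaining depth = 86.5 − 70.38 = 16.12 mm.
Duration = 16.12 / 1.9 = 8.5 h.

duration ≈ 8.5 h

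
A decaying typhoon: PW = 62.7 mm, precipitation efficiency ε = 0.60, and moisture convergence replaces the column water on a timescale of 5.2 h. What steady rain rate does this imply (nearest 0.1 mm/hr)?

R ≈ 7.2 mm/hr

Each overturning extracts ε × PW = 0.60 × 62.7 = 37.62 mm.
Rate = ε·PW / τ = 37.62 / 5.2 h = 7.2 mm/hr.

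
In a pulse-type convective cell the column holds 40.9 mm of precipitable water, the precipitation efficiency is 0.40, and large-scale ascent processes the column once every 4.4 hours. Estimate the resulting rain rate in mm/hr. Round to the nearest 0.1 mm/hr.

R ≈ 3.7 mm/hr

Each overturning extracts ε × PW = 0.40 × 40.9 = 16.36 mm.
Rate = ε·PW / τ = 16.36 / 4.4 h = 3.7 mm/hr.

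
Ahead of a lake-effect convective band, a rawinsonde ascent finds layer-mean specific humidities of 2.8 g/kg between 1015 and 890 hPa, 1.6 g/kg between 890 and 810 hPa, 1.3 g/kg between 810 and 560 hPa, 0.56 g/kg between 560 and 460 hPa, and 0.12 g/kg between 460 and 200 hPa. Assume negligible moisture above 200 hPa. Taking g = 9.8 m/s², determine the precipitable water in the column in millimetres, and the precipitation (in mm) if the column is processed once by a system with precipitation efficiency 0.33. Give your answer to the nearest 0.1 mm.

Precipitable water is the column-integrated vapour mass per unit area: PW = (1/g) Σ q̄ Δp, with q in kg/kg and Δp in Pa (1 kg/m² of water = 1 mm).
Layer 1015–890 hPa: Δp = 125 hPa = 12500 Pa, q̄ = 0.0028 kg/kg → 0.0028 × 12500 / 9.8 = 3.57 mm
Layer 890–810 hPa: Δp = 80 hPa = 8000 Pa, q̄ = 0.0016 kg/kg → 0.0016 × 8000 / 9.8 = 1.31 mm
Layer 810–560 hPa: Δp = 250 hPa = 25000 Pa, q̄ = 0.0013 kg/kg → 0.0013 × 25000 / 9.8 = 3.32 mm
Layer 560–460 hPa: Δp = 100 hPa = 10000 Pa, q̄ = 0.00056 kg/kg → 0.00056 × 10000 / 9.8 = 0.57 mm
Layer 460–200 hPa: Δp = 260 hPa = 26000 Pa, q̄ = 0.00012 kg/kg → 0.00012 × 26000 / 9.8 = 0.32 mm
PW = 3.57 + 1.31 + 3.32 + 0.57 + 0.32 = 9.09 ≈ 9.1 mm.
Precipitation = ε × PW = 0.33 × 9.1 = 3.0 mm.

PW ≈ 9.1 mm; precipitation ≈ 3.0 mm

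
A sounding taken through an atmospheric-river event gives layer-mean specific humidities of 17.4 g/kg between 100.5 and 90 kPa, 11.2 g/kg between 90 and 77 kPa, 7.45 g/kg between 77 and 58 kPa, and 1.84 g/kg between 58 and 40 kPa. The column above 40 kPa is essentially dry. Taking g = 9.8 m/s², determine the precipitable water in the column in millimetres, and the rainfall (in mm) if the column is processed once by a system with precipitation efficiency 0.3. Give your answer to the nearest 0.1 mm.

PW ≈ 51.3 mm; rainfall ≈ 15.4 mm

Precipitable water is the column-integrated vapour mass per unit area: PW = (1/g) Σ q̄ Δp, with q in kg/kg and Δp in Pa (1 kg/m² of water = 1 mm).
Layer 100.5–90 kPa: Δp = 105 hPa = 10500 Pa, q̄ = 0.0174 kg/kg → 0.0174 × 10500 / 9.8 = 18.64 mm
Layer 90–77 kPa: Δp = 130 hPa = 13000 Pa, q̄ = 0.0112 kg/kg → 0.0112 × 13000 / 9.8 = 14.86 mm
Layer 77–58 kPa: Δp = 190 hPa = 19000 Pa, q̄ = 0.00745 kg/kg → 0.00745 × 19000 / 9.8 = 14.44 mm
Layer 58–40 kPa: Δp = 180 hPa = 18000 Pa, q̄ = 0.00184 kg/kg → 0.00184 × 18000 / 9.8 = 3.38 mm
PW = 18.64 + 14.86 + 14.44 + 3.38 = 51.32 ≈ 51.3 mm.
Rainfall = ε × PW = 0.3 × 51.3 = 15.4 mm.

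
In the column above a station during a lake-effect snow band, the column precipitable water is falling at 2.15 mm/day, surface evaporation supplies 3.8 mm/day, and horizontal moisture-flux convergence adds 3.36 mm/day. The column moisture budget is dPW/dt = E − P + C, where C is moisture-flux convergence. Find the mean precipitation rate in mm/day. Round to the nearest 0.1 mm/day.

dPW/dt = -2.15 mm/day.
P = E + C − dPW/dt = 3.8 + (3.36) − (-2.15) = 9.3 mm/day.

P ≈ 9.3 mm/day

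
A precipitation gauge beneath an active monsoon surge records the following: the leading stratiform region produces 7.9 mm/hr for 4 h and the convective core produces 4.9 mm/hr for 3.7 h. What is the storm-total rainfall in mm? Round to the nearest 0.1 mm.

total ≈ 49.7 mm

Total = Σ Rᵢ Δtᵢ = 7.9 × 4 + 4.9 × 3.7
      = 31.6 + 18.13 = 49.7 mm.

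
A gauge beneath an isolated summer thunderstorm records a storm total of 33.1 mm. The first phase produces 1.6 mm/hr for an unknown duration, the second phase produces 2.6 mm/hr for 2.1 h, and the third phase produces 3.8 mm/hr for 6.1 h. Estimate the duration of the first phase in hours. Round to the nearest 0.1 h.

Known phases: 2.6 × 2.1 + 3.8 × 6.1 = 5.46 + 23.18 = 28.64 mm.
Remaining depth = 33.1 − 28.64 = 4.46 mm.
Duration = 4.46 / 1.6 = 2.8 h.

duration ≈ 2.8 h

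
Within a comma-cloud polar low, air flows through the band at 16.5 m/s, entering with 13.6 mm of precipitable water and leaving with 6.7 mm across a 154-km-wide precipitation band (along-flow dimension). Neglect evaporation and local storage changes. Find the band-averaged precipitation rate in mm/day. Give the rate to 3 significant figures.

R ≈ 63.9 mm/day

Column moisture flux per unit crosswind length is F = V × PW.
Inflow: F_in = 16.5 × 13.6 = 224.4 mm·m/s
Outflow: F_out = 16.5 × 6.7 = 110.55 mm·m/s
Steady-state rate R = (F_in − F_out)/L = (224.4 − 110.55) / 154000 m = 7.393e-04 mm/s.
R = 7.393e-04 × 3600 × 24 = 63.9 mm/day.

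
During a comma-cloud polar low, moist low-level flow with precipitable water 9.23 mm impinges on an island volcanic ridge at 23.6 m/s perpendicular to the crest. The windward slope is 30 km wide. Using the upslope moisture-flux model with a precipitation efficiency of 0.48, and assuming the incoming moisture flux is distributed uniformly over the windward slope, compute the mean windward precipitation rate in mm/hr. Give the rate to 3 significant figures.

R ≈ 12.5 mm/hr

Incoming column moisture flux per unit ridge length: F = V × PW = 23.6 × 9.23 = 217.828 mm·m/s.
Spread over the 30 km slope with efficiency ε = 0.48: R = ε·F/W = 0.48 × 217.828 / 30000 m = 3.485e-03 mm/s.
R = 3.485e-03 × 3600 = 12.5 mm/hr.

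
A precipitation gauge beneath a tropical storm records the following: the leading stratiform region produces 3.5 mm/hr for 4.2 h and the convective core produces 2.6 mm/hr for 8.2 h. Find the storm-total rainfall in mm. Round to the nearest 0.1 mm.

Total = Σ Rᵢ Δtᵢ = 3.5 × 4.2 + 2.6 × 8.2
      = 14.7 + 21.32 = 36.0 mm.

total ≈ 36.0 mm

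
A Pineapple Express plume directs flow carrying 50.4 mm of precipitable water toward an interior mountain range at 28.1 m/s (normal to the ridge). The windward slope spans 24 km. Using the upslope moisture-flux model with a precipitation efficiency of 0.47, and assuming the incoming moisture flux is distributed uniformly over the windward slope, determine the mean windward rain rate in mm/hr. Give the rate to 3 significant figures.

R ≈ 99.8 mm/hr

Incoming column moisture flux per unit ridge length: F = V × PW = 28.1 × 50.4 = 1416.24 mm·m/s.
Spread over the 24 km slope with efficiency ε = 0.47: R = ε·F/W = 0.47 × 1416.24 / 24000 m = 2.773e-02 mm/s.
R = 2.773e-02 × 3600 = 99.8 mm/hr.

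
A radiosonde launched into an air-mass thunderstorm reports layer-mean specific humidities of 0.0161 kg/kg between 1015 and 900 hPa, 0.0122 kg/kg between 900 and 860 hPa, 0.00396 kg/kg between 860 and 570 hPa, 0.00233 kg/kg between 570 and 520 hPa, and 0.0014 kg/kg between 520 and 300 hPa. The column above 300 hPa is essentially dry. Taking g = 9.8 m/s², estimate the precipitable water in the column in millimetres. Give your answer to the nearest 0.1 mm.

PW ≈ 39.9 mm

Precipitable water is the column-integrated vapour mass per unit area: PW = (1/g) Σ q̄ Δp, with q in kg/kg and Δp in Pa (1 kg/m² of water = 1 mm).
Layer 1015–900 hPa: Δp = 115 hPa = 11500 Pa, q̄ = 0.0161 kg/kg → 0.0161 × 11500 / 9.8 = 18.89 mm
Layer 900–860 hPa: Δp = 40 hPa = 4000 Pa, q̄ = 0.0122 kg/kg → 0.0122 × 4000 / 9.8 = 4.98 mm
Layer 860–570 hPa: Δp = 290 hPa = 29000 Pa, q̄ = 0.00396 kg/kg → 0.00396 × 29000 / 9.8 = 11.72 mm
Layer 570–520 hPa: Δp = 50 hPa = 5000 Pa, q̄ = 0.00233 kg/kg → 0.00233 × 5000 / 9.8 = 1.19 mm
Layer 520–300 hPa: Δp = 220 hPa = 22000 Pa, q̄ = 0.0014 kg/kg → 0.0014 × 22000 / 9.8 = 3.14 mm
PW = 18.89 + 4.98 + 11.72 + 1.19 + 3.14 = 39.92 ≈ 39.9 mm.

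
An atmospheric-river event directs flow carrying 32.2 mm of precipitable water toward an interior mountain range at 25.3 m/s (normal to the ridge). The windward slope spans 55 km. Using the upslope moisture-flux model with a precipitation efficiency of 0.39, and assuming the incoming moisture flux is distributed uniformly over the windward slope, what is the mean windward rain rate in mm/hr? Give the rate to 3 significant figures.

R ≈ 20.8 mm/hr

Incoming column moisture flux per unit ridge length: F = V × PW = 25.3 × 32.2 = 814.66 mm·m/s.
Spread over the 55 km slope with efficiency ε = 0.39: R = ε·F/W = 0.39 × 814.66 / 55000 m = 5.777e-03 mm/s.
R = 5.777e-03 × 3600 = 20.8 mm/hr.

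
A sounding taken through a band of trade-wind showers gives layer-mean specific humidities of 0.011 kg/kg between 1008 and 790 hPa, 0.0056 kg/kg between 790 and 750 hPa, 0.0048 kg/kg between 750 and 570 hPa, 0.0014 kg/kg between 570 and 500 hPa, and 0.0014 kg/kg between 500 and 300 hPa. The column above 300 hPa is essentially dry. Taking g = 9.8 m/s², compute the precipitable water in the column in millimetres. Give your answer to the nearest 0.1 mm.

Precipitable water is the column-integrated vapour mass per unit area: PW = (1/g) Σ q̄ Δp, with q in kg/kg and Δp in Pa (1 kg/m² of water = 1 mm).
Layer 1008–790 hPa: Δp = 218 hPa = 21800 Pa, q̄ = 0.011 kg/kg → 0.011 × 21800 / 9.8 = 24.47 mm
Layer 790–750 hPa: Δp = 40 hPa = 4000 Pa, q̄ = 0.0056 kg/kg → 0.0056 × 4000 / 9.8 = 2.29 mm
Layer 750–570 hPa: Δp = 180 hPa = 18000 Pa, q̄ = 0.0048 kg/kg → 0.0048 × 18000 / 9.8 = 8.82 mm
Layer 570–500 hPa: Δp = 70 hPa = 7000 Pa, q̄ = 0.0014 kg/kg → 0.0014 × 7000 / 9.8 = 1.00 mm
Layer 500–300 hPa: Δp = 200 hPa = 20000 Pa, q̄ = 0.0014 kg/kg → 0.0014 × 20000 / 9.8 = 2.86 mm
PW = 24.47 + 2.29 + 8.82 + 1.00 + 2.86 = 39.44 ≈ 39.4 mm.

PW ≈ 39.4 mm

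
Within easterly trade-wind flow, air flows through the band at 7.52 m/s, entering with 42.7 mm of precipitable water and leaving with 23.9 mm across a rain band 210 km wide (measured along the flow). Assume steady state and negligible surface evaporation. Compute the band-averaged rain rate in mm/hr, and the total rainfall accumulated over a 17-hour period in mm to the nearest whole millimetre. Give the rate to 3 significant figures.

R ≈ 2.42 mm/hr; total ≈ 41 mm

Column moisture flux per unit crosswind length is F = V × PW.
Inflow: F_in = 7.52 × 42.7 = 321.104 mm·m/s
Outflow: F_out = 7.52 × 23.9 = 179.728 mm·m/s
Steady-state rate R = (F_in − F_out)/L = (321.104 − 179.728) / 210000 m = 6.732e-04 mm/s.
R = 6.732e-04 × 3600 = 2.42 mm/hr.
Over 17 h: total = 2.42 × 17 = 41.14 ≈ 41 mm.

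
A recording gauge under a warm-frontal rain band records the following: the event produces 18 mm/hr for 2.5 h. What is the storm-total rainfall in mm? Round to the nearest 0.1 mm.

total ≈ 45.0 mm

Total = Σ Rᵢ Δtᵢ = 18 × 2.5
      = 45 = 45.0 mm.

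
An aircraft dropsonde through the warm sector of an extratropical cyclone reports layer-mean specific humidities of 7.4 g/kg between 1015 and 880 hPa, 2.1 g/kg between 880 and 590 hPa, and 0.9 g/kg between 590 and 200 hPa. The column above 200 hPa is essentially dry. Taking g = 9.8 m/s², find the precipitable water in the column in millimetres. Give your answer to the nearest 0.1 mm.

Precipitable water is the column-integrated vapour mass per unit area: PW = (1/g) Σ q̄ Δp, with q in kg/kg and Δp in Pa (1 kg/m² of water = 1 mm).
Layer 1015–880 hPa: Δp = 135 hPa = 13500 Pa, q̄ = 0.0074 kg/kg → 0.0074 × 13500 / 9.8 = 10.19 mm
Layer 880–590 hPa: Δp = 290 hPa = 29000 Pa, q̄ = 0.0021 kg/kg → 0.0021 × 29000 / 9.8 = 6.21 mm
Layer 590–200 hPa: Δp = 390 hPa = 39000 Pa, q̄ = 0.0009 kg/kg → 0.0009 × 39000 / 9.8 = 3.58 mm
PW = 10.19 + 6.21 + 3.58 = 19.98 ≈ 20.0 mm.

PW ≈ 20.0 mm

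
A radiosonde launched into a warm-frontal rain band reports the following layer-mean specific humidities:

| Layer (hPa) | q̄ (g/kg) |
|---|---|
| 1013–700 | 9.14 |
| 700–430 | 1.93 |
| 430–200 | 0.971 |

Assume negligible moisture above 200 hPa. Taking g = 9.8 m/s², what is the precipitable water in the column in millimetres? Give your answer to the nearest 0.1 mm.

Precipitable water is the column-integrated vapour mass per unit area: PW = (1/g) Σ q̄ Δp, with q in kg/kg and Δp in Pa (1 kg/m² of water = 1 mm).
Layer 1013–700 hPa: Δp = 313 hPa = 31300 Pa, q̄ = 0.00914 kg/kg → 0.00914 × 31300 / 9.8 = 29.19 mm
Layer 700–430 hPa: Δp = 270 hPa = 27000 Pa, q̄ = 0.00193 kg/kg → 0.00193 × 27000 / 9.8 = 5.32 mm
Layer 430–200 hPa: Δp = 230 hPa = 23000 Pa, q̄ = 0.000971 kg/kg → 0.000971 × 23000 / 9.8 = 2.28 mm
PW = 29.19 + 5.32 + 2.28 = 36.79 ≈ 36.8 mm.

PW ≈ 36.8 mm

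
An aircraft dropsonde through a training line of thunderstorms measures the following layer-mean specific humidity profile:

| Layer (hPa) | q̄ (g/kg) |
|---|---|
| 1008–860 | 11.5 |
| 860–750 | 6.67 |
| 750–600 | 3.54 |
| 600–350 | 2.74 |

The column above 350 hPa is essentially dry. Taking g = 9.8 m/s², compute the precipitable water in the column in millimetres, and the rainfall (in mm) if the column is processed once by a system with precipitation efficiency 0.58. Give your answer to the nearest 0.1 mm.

PW ≈ 37.3 mm; rainfall ≈ 21.6 mm

Precipitable water is the column-integrated vapour mass per unit area: PW = (1/g) Σ q̄ Δp, with q in kg/kg and Δp in Pa (1 kg/m² of water = 1 mm).
Layer 1008–860 hPa: Δp = 148 hPa = 14800 Pa, q̄ = 0.0115 kg/kg → 0.0115 × 14800 / 9.8 = 17.37 mm
Layer 860–750 hPa: Δp = 110 hPa = 11000 Pa, q̄ = 0.00667 kg/kg → 0.00667 × 11000 / 9.8 = 7.49 mm
Layer 750–600 hPa: Δp = 150 hPa = 15000 Pa, q̄ = 0.00354 kg/kg → 0.00354 × 15000 / 9.8 = 5.42 mm
Layer 600–350 hPa: Δp = 250 hPa = 25000 Pa, q̄ = 0.00274 kg/kg → 0.00274 × 25000 / 9.8 = 6.99 mm
PW = 17.37 + 7.49 + 5.42 + 6.99 = 37.27 ≈ 37.3 mm.
Rainfall = ε × PW = 0.58 × 37.3 = 21.6 mm.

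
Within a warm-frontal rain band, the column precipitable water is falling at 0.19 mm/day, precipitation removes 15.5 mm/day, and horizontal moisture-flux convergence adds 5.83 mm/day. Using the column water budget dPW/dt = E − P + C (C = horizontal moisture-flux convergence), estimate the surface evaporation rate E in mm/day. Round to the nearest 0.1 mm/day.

E ≈ 9.5 mm/day

dPW/dt = -0.19 mm/day.
E = dPW/dt + P − C = (-0.19) + 15.5 − (5.83) = 9.5 mm/day.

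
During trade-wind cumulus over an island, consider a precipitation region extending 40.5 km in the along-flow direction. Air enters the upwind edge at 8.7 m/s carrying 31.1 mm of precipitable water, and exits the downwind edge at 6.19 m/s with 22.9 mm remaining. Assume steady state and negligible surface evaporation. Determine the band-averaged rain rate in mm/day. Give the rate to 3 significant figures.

R ≈ 275 mm/day

Column moisture flux per unit crosswind length is F = V × PW.
Inflow: F_in = 8.7 × 31.1 = 270.57 mm·m/s
Outflow: F_out = 6.19 × 22.9 = 141.751 mm·m/s
Steady-state rate R = (F_in − F_out)/L = (270.57 − 141.751) / 40500 m = 3.181e-03 mm/s.
R = 3.181e-03 × 3600 × 24 = 275 mm/day.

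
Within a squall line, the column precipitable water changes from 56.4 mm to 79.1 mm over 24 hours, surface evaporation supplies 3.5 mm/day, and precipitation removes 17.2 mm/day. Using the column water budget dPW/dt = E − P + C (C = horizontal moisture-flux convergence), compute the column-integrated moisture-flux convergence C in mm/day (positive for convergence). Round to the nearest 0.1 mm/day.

dPW/dt = (79.1 − 56.4) mm / (24/24 day) = +22.700 mm/day.
C = dPW/dt − E + P = (+22.700) − 3.5 + 17.2 = 36.4 mm/day.

C ≈ 36.4 mm/day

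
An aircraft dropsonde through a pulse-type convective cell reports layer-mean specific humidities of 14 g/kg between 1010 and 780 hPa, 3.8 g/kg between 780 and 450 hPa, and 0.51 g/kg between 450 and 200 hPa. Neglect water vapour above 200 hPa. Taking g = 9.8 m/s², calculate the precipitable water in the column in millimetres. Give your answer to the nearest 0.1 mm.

PW ≈ 47.0 mm

Precipitable water is the column-integrated vapour mass per unit area: PW = (1/g) Σ q̄ Δp, with q in kg/kg and Δp in Pa (1 kg/m² of water = 1 mm).
Layer 1010–780 hPa: Δp = 230 hPa = 23000 Pa, q̄ = 0.014 kg/kg → 0.014 × 23000 / 9.8 = 32.86 mm
Layer 780–450 hPa: Δp = 330 hPa = 33000 Pa, q̄ = 0.0038 kg/kg → 0.0038 × 33000 / 9.8 = 12.80 mm
Layer 450–200 hPa: Δp = 250 hPa = 25000 Pa, q̄ = 0.00051 kg/kg → 0.00051 × 25000 / 9.8 = 1.30 mm
PW = 32.86 + 12.80 + 1.30 = 46.96 ≈ 47.0 mm.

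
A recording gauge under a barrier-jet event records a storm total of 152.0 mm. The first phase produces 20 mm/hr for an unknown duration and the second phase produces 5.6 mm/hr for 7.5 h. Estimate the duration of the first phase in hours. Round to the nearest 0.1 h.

duration ≈ 5.5 h

Known phases: 5.6 × 7.5 = 42 mm.
Remaining depth = 152.0 − 42 = 110 mm.
Duration = 110 / 20 = 5.5 h.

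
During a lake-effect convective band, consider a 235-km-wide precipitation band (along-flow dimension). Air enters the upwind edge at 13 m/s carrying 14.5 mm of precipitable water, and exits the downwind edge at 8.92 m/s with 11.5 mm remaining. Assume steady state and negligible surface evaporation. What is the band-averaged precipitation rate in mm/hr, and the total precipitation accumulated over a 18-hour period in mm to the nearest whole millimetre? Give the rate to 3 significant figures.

R ≈ 1.32 mm/hr; total ≈ 24 mm

Column moisture flux per unit crosswind length is F = V × PW.
Inflow: F_in = 13 × 14.5 = 188.5 mm·m/s
Outflow: F_out = 8.92 × 11.5 = 102.58 mm·m/s
Steady-state rate R = (F_in − F_out)/L = (188.5 − 102.58) / 235000 m = 3.656e-04 mm/s.
R = 3.656e-04 × 3600 = 1.32 mm/hr.
Over 18 h: total = 1.32 × 18 = 23.76 ≈ 24 mm.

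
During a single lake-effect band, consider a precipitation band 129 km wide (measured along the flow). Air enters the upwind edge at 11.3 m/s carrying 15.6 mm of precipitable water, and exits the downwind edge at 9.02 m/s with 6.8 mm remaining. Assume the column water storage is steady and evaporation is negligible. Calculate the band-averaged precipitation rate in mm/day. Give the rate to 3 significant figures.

R ≈ 77.0 mm/day

Column moisture flux per unit crosswind length is F = V × PW.
Inflow: F_in = 11.3 × 15.6 = 176.28 mm·m/s
Outflow: F_out = 9.02 × 6.8 = 61.336 mm·m/s
Steady-state rate R = (F_in − F_out)/L = (176.28 − 61.336) / 129000 m = 8.910e-04 mm/s.
R = 8.910e-04 × 3600 × 24 = 77.0 mm/day.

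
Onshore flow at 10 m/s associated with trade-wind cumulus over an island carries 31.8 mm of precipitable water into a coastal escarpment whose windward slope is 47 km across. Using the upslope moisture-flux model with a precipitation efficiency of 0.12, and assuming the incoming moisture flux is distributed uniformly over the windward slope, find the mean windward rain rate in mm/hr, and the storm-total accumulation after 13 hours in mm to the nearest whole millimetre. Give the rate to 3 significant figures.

Incoming column moisture flux per unit ridge length: F = V × PW = 10 × 31.8 = 318 mm·m/s.
Spread over the 47 km slope with efficiency ε = 0.12: R = ε·F/W = 0.12 × 318 / 47000 m = 8.119e-04 mm/s.
R = 8.119e-04 × 3600 = 2.92 mm/hr.
Over 13 h: total = 2.92 × 13 = 37.96 ≈ 38 mm.

R ≈ 2.92 mm/hr; total ≈ 38 mm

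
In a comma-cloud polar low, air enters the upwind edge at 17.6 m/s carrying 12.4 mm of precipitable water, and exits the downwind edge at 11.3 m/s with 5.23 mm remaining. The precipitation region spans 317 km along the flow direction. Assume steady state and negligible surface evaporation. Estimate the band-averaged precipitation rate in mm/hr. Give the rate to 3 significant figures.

R ≈ 1.81 mm/hr

Column moisture flux per unit crosswind length is F = V × PW.
Inflow: F_in = 17.6 × 12.4 = 218.24 mm·m/s
Outflow: F_out = 11.3 × 5.23 = 59.099 mm·m/s
Steady-state rate R = (F_in − F_out)/L = (218.24 − 59.099) / 317000 m = 5.020e-04 mm/s.
R = 5.020e-04 × 3600 = 1.81 mm/hr.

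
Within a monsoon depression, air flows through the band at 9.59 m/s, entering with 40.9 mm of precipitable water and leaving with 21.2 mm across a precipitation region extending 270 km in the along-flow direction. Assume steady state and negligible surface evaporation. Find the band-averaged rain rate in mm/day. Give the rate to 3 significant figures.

R ≈ 60.5 mm/day

Column moisture flux per unit crosswind length is F = V × PW.
Inflow: F_in = 9.59 × 40.9 = 392.231 mm·m/s
Outflow: F_out = 9.59 × 21.2 = 203.308 mm·m/s
Steady-state rate R = (F_in − F_out)/L = (392.231 − 203.308) / 270000 m = 6.997e-04 mm/s.
R = 6.997e-04 × 3600 × 24 = 60.5 mm/day.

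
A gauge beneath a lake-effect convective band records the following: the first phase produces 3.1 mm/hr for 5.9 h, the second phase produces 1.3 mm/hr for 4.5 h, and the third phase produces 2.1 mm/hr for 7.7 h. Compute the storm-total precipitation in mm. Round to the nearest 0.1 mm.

Total = Σ Rᵢ Δtᵢ = 3.1 × 5.9 + 1.3 × 4.5 + 2.1 × 7.7
      = 18.29 + 5.85 + 16.17 = 40.3 mm.

total ≈ 40.3 mm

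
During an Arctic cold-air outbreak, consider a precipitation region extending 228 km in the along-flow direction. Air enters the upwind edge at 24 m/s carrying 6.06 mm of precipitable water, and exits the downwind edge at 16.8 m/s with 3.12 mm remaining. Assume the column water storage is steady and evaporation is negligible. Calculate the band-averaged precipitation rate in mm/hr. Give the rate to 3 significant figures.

Column moisture flux per unit crosswind length is F = V × PW.
Inflow: F_in = 24 × 6.06 = 145.44 mm·m/s
Outflow: F_out = 16.8 × 3.12 = 52.416 mm·m/s
Steady-state rate R = (F_in − F_out)/L = (145.44 − 52.416) / 228000 m = 4.080e-04 mm/s.
R = 4.080e-04 × 3600 = 1.47 mm/hr.

R ≈ 1.47 mm/hr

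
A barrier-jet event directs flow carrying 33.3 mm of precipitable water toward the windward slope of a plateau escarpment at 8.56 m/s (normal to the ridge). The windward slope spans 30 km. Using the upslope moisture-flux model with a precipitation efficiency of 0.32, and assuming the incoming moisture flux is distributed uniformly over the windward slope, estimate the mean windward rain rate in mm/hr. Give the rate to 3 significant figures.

Incoming column moisture flux per unit ridge length: F = V × PW = 8.56 × 33.3 = 285.048 mm·m/s.
Spread over the 30 km slope with efficiency ε = 0.32: R = ε·F/W = 0.32 × 285.048 / 30000 m = 3.041e-03 mm/s.
R = 3.041e-03 × 3600 = 10.9 mm/hr.

R ≈ 10.9 mm/hr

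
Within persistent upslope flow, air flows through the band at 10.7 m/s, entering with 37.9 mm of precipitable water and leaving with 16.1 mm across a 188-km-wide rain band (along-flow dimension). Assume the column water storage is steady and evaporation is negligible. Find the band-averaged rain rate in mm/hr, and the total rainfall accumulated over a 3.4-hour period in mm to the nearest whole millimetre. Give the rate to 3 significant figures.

R ≈ 4.47 mm/hr; total ≈ 15 mm

Column moisture flux per unit crosswind length is F = V × PW.
Inflow: F_in = 10.7 × 37.9 = 405.53 mm·m/s
Outflow: F_out = 10.7 × 16.1 = 172.27 mm·m/s
Steady-state rate R = (F_in − F_out)/L = (405.53 − 172.27) / 188000 m = 1.241e-03 mm/s.
R = 1.241e-03 × 3600 = 4.47 mm/hr.
Over 3.4 h: total = 4.47 × 3.4 = 15.198 ≈ 15 mm.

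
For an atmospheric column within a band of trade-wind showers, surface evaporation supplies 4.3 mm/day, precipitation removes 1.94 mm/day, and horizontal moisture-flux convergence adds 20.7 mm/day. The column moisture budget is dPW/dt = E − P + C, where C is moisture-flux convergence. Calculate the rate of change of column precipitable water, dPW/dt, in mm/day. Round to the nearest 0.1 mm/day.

dPW/dt ≈ 23.1 mm/day

dPW/dt = E − P + C = 4.3 − 1.94 + (20.7) = 23.1 mm/day.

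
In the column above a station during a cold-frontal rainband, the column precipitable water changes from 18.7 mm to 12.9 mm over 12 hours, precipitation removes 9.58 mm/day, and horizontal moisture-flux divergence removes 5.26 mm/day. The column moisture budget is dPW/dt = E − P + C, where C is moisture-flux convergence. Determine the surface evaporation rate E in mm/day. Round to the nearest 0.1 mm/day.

E ≈ 3.2 mm/day

dPW/dt = (12.9 − 18.7) mm / (12/24 day) = -11.600 mm/day.
E = dPW/dt + P − C = (-11.600) + 9.58 − (-5.26) = 3.2 mm/day.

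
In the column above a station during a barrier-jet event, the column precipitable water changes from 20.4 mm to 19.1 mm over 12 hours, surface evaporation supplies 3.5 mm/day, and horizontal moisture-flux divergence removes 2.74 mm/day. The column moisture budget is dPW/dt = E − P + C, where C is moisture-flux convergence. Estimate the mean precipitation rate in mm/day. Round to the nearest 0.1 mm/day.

dPW/dt = (19.1 − 20.4) mm / (12/24 day) = -2.600 mm/day.
P = E + C − dPW/dt = 3.5 + (-2.74) − (-2.600) = 3.4 mm/day.

P ≈ 3.4 mm/day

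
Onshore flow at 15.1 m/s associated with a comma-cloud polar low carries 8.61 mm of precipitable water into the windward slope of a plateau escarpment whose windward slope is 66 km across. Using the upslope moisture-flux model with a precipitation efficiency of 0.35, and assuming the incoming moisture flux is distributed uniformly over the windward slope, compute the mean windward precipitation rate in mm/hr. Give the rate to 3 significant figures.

R ≈ 2.48 mm/hr

Incoming column moisture flux per unit ridge length: F = V × PW = 15.1 × 8.61 = 130.011 mm·m/s.
Spread over the 66 km slope with efficiency ε = 0.35: R = ε·F/W = 0.35 × 130.011 / 66000 m = 6.895e-04 mm/s.
R = 6.895e-04 × 3600 = 2.48 mm/hr.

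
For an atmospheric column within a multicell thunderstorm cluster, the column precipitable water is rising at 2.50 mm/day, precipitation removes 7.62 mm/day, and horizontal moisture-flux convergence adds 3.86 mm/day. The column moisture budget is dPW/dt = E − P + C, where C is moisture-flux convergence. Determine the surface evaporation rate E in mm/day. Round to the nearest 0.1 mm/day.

dPW/dt = +2.50 mm/day.
E = dPW/dt + P − C = (+2.50) + 7.62 − (3.86) = 6.3 mm/day.

E ≈ 6.3 mm/day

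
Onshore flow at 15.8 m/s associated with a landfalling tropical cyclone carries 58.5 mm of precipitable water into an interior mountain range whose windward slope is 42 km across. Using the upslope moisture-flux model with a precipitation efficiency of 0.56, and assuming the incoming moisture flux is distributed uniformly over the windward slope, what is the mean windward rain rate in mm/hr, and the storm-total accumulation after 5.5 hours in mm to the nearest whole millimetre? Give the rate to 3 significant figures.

Incoming column moisture flux per unit ridge length: F = V × PW = 15.8 × 58.5 = 924.3 mm·m/s.
Spread over the 42 km slope with efficiency ε = 0.56: R = ε·F/W = 0.56 × 924.3 / 42000 m = 1.232e-02 mm/s.
R = 1.232e-02 × 3600 = 44.4 mm/hr.
Over 5.5 h: total = 44.4 × 5.5 = 244.2 ≈ 244 mm.

R ≈ 44.4 mm/hr; total ≈ 244 mm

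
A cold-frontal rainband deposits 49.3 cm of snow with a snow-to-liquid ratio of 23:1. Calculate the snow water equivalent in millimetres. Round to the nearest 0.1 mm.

SWE = snow depth / ratio = 49.3 cm / 23 = 2.143 cm = 21.4 mm.

SWE ≈ 21.4 mm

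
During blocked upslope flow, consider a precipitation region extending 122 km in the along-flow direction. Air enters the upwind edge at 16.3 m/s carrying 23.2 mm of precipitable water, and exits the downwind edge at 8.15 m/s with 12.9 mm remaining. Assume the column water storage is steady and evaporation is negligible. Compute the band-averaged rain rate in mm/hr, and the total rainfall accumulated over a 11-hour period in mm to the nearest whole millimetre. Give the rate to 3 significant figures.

Column moisture flux per unit crosswind length is F = V × PW.
Inflow: F_in = 16.3 × 23.2 = 378.16 mm·m/s
Outflow: F_out = 8.15 × 12.9 = 105.135 mm·m/s
Steady-state rate R = (F_in − F_out)/L = (378.16 − 105.135) / 122000 m = 2.238e-03 mm/s.
R = 2.238e-03 × 3600 = 8.06 mm/hr.
Over 11 h: total = 8.06 × 11 = 88.66 ≈ 89 mm.

R ≈ 8.06 mm/hr; total ≈ 89 mm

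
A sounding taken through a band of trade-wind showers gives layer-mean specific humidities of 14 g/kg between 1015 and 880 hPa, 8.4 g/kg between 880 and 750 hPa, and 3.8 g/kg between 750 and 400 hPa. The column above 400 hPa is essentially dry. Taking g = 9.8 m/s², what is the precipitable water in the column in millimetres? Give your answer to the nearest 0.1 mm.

Precipitable water is the column-integrated vapour mass per unit area: PW = (1/g) Σ q̄ Δp, with q in kg/kg and Δp in Pa (1 kg/m² of water = 1 mm).
Layer 1015–880 hPa: Δp = 135 hPa = 13500 Pa, q̄ = 0.014 kg/kg → 0.014 × 13500 / 9.8 = 19.29 mm
Layer 880–750 hPa: Δp = 130 hPa = 13000 Pa, q̄ = 0.0084 kg/kg → 0.0084 × 13000 / 9.8 = 11.14 mm
Layer 750–400 hPa: Δp = 350 hPa = 35000 Pa, q̄ = 0.0038 kg/kg → 0.0038 × 35000 / 9.8 = 13.57 mm
PW = 19.29 + 11.14 + 13.57 = 44.00 ≈ 44.0 mm.

PW ≈ 44.0 mm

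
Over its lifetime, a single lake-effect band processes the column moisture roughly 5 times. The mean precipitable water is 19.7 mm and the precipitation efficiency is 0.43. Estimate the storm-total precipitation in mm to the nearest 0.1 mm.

precipitation ≈ 42.4 mm

Each cycle deposits ε × PW = 0.43 × 19.7 = 8.471 mm.
Over 5 cycles: 5 × 8.471 = 42.4 mm.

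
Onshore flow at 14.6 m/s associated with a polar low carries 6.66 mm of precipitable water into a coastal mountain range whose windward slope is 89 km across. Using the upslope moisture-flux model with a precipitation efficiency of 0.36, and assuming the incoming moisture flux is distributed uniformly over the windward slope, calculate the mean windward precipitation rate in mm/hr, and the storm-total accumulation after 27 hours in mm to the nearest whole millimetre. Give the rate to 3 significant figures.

Incoming column moisture flux per unit ridge length: F = V × PW = 14.6 × 6.66 = 97.236 mm·m/s.
Spread over the 89 km slope with efficiency ε = 0.36: R = ε·F/W = 0.36 × 97.236 / 89000 m = 3.933e-04 mm/s.
R = 3.933e-04 × 3600 = 1.42 mm/hr.
Over 27 h: total = 1.42 × 27 = 38.34 ≈ 38 mm.

R ≈ 1.42 mm/hr; total ≈ 38 mm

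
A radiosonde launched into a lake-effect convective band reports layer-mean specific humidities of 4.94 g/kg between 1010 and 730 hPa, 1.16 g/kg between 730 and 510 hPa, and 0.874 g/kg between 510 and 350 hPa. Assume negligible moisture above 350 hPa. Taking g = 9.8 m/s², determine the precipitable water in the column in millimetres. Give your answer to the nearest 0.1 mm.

Precipitable water is the column-integrated vapour mass per unit area: PW = (1/g) Σ q̄ Δp, with q in kg/kg and Δp in Pa (1 kg/m² of water = 1 mm).
Layer 1010–730 hPa: Δp = 280 hPa = 28000 Pa, q̄ = 0.00494 kg/kg → 0.00494 × 28000 / 9.8 = 14.11 mm
Layer 730–510 hPa: Δp = 220 hPa = 22000 Pa, q̄ = 0.00116 kg/kg → 0.00116 × 22000 / 9.8 = 2.60 mm
Layer 510–350 hPa: Δp = 160 hPa = 16000 Pa, q̄ = 0.000874 kg/kg → 0.000874 × 16000 / 9.8 = 1.43 mm
PW = 14.11 + 2.60 + 1.43 = 18.14 ≈ 18.1 mm.

PW ≈ 18.1 mm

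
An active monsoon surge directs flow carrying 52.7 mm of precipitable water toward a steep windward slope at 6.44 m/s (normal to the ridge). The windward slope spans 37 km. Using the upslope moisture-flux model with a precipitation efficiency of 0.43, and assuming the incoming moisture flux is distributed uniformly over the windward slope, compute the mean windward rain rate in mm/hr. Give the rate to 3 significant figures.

R ≈ 14.2 mm/hr

Incoming column moisture flux per unit ridge length: F = V × PW = 6.44 × 52.7 = 339.388 mm·m/s.
Spread over the 37 km slope with efficiency ε = 0.43: R = ε·F/W = 0.43 × 339.388 / 37000 m = 3.944e-03 mm/s.
R = 3.944e-03 × 3600 = 14.2 mm/hr.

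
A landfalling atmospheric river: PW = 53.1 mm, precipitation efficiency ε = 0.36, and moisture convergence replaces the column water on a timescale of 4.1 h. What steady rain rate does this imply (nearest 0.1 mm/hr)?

Each overturning extracts ε × PW = 0.36 × 53.1 = 19.116 mm.
Rate = ε·PW / τ = 19.116 / 4.1 h = 4.7 mm/hr.

R ≈ 4.7 mm/hr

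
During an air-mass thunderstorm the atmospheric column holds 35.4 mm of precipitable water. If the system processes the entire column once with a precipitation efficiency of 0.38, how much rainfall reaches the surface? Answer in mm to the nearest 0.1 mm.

Rainfall = ε × PW = 0.38 × 35.4 = 13.5 mm.

rainfall ≈ 13.5 mm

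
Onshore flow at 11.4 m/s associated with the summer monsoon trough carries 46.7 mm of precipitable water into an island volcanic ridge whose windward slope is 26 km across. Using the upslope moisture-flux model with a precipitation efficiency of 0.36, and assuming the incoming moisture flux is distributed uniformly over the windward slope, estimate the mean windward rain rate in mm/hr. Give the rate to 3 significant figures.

Incoming column moisture flux per unit ridge length: F = V × PW = 11.4 × 46.7 = 532.38 mm·m/s.
Spread over the 26 km slope with efficiency ε = 0.36: R = ε·F/W = 0.36 × 532.38 / 26000 m = 7.371e-03 mm/s.
R = 7.371e-03 × 3600 = 26.5 mm/hr.

R ≈ 26.5 mm/hr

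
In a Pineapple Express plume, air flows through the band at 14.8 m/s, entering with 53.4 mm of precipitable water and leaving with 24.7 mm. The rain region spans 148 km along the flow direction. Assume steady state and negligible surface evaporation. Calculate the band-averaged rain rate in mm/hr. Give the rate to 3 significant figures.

Column moisture flux per unit crosswind length is F = V × PW.
Inflow: F_in = 14.8 × 53.4 = 790.32 mm·m/s
Outflow: F_out = 14.8 × 24.7 = 365.56 mm·m/s
Steady-state rate R = (F_in − F_out)/L = (790.32 − 365.56) / 148000 m = 2.870e-03 mm/s.
R = 2.870e-03 × 3600 = 10.3 mm/hr.

R ≈ 10.3 mm/hr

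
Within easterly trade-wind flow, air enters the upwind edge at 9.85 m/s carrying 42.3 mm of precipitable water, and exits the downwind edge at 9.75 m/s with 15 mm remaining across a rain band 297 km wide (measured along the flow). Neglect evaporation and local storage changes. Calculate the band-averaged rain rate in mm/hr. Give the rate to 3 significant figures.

R ≈ 3.28 mm/hr

Column moisture flux per unit crosswind length is F = V × PW.
Inflow: F_in = 9.85 × 42.3 = 416.655 mm·m/s
Outflow: F_out = 9.75 × 15 = 146.25 mm·m/s
Steady-state rate R = (F_in − F_out)/L = (416.655 − 146.25) / 297000 m = 9.105e-04 mm/s.
R = 9.105e-04 × 3600 = 3.28 mm/hr.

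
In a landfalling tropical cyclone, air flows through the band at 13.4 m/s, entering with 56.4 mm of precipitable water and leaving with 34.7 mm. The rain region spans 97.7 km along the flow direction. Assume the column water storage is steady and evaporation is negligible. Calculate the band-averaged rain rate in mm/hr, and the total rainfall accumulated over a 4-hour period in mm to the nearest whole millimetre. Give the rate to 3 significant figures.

R ≈ 10.7 mm/hr; total ≈ 43 mm

Column moisture flux per unit crosswind length is F = V × PW.
Inflow: F_in = 13.4 × 56.4 = 755.76 mm·m/s
Outflow: F_out = 13.4 × 34.7 = 464.98 mm·m/s
Steady-state rate R = (F_in − F_out)/L = (755.76 − 464.98) / 97700 m = 2.976e-03 mm/s.
R = 2.976e-03 × 3600 = 10.7 mm/hr.
Over 4 h: total = 10.7 × 4 = 42.8 ≈ 43 mm.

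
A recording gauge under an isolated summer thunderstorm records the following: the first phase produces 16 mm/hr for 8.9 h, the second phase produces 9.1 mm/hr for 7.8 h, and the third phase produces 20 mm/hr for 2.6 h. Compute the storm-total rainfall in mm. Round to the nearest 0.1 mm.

total ≈ 265.4 mm

Total = Σ Rᵢ Δtᵢ = 16 × 8.9 + 9.1 × 7.8 + 20 × 2.6
      = 142.4 + 70.98 + 52 = 265.4 mm.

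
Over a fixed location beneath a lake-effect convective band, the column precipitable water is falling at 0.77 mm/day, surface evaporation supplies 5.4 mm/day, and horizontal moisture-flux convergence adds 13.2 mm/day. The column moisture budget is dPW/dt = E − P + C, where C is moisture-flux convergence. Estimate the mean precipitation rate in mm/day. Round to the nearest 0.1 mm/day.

dPW/dt = -0.77 mm/day.
P = E + C − dPW/dt = 5.4 + (13.2) − (-0.77) = 19.4 mm/day.

P ≈ 19.4 mm/day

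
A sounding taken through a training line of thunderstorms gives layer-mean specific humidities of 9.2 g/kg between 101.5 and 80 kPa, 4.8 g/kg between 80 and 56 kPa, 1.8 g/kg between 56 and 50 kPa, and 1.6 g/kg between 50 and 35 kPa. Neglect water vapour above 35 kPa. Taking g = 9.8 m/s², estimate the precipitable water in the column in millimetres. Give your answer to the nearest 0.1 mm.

Precipitable water is the column-integrated vapour mass per unit area: PW = (1/g) Σ q̄ Δp, with q in kg/kg and Δp in Pa (1 kg/m² of water = 1 mm).
Layer 101.5–80 kPa: Δp = 215 hPa = 21500 Pa, q̄ = 0.0092 kg/kg → 0.0092 × 21500 / 9.8 = 20.18 mm
Layer 80–56 kPa: Δp = 240 hPa = 24000 Pa, q̄ = 0.0048 kg/kg → 0.0048 × 24000 / 9.8 = 11.76 mm
Layer 56–50 kPa: Δp = 60 hPa = 6000 Pa, q̄ = 0.0018 kg/kg → 0.0018 × 6000 / 9.8 = 1.10 mm
Layer 50–35 kPa: Δp = 150 hPa = 15000 Pa, q̄ = 0.0016 kg/kg → 0.0016 × 15000 / 9.8 = 2.45 mm
PW = 20.18 + 11.76 + 1.10 + 2.45 = 35.49 ≈ 35.5 mm.

PW ≈ 35.5 mm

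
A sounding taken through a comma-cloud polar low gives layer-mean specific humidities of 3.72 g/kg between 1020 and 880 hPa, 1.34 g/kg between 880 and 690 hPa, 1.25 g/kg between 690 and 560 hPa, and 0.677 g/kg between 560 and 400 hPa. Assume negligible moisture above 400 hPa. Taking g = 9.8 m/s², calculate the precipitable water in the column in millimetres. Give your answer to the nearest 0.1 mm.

Precipitable water is the column-integrated vapour mass per unit area: PW = (1/g) Σ q̄ Δp, with q in kg/kg and Δp in Pa (1 kg/m² of water = 1 mm).
Layer 1020–880 hPa: Δp = 140 hPa = 14000 Pa, q̄ = 0.00372 kg/kg → 0.00372 × 14000 / 9.8 = 5.31 mm
Layer 880–690 hPa: Δp = 190 hPa = 19000 Pa, q̄ = 0.00134 kg/kg → 0.00134 × 19000 / 9.8 = 2.60 mm
Layer 690–560 hPa: Δp = 130 hPa = 13000 Pa, q̄ = 0.00125 kg/kg → 0.00125 × 13000 / 9.8 = 1.66 mm
Layer 560–400 hPa: Δp = 160 hPa = 16000 Pa, q̄ = 0.000677 kg/kg → 0.000677 × 16000 / 9.8 = 1.11 mm
PW = 5.31 + 2.60 + 1.66 + 1.11 = 10.68 ≈ 10.7 mm.

PW ≈ 10.7 mm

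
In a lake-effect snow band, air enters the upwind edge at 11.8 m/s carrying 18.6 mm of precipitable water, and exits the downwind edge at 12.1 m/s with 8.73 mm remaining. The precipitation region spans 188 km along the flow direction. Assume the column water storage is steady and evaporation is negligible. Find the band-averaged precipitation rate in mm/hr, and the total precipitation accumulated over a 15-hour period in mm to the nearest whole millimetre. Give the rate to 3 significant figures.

R ≈ 2.18 mm/hr; total ≈ 33 mm

Column moisture flux per unit crosswind length is F = V × PW.
Inflow: F_in = 11.8 × 18.6 = 219.48 mm·m/s
Outflow: F_out = 12.1 × 8.73 = 105.633 mm·m/s
Steady-state rate R = (F_in − F_out)/L = (219.48 − 105.633) / 188000 m = 6.056e-04 mm/s.
R = 6.056e-04 × 3600 = 2.18 mm/hr.
Over 15 h: total = 2.18 × 15 = 32.7 ≈ 33 mm.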